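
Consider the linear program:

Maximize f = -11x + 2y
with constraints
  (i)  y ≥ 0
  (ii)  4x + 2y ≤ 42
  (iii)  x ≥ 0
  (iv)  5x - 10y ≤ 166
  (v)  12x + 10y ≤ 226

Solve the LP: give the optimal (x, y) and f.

x = 0, y = 21, maximum f = 42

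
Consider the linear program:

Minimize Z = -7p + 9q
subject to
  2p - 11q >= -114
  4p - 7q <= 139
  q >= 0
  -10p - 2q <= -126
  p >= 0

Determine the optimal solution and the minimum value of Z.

Feasible corners and Z = -7p + 9q:
  (2327/30, 367/15) → Z = -9683/30
  (193/19, 232/19) → Z = 737/19
  (139/4, 0) → Z = -973/4
  (63/5, 0) → Z = -441/5

p = 2327/30, q = 367/15, minimum Z = -9683/30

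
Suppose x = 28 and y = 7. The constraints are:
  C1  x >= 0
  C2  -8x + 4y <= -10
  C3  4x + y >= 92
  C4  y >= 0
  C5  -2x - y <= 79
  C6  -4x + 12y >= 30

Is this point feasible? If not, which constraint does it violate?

Constraint C6: -4x + 12y = -28, which is not ≥ 30. All other constraints are satisfied.

not feasible — violates C6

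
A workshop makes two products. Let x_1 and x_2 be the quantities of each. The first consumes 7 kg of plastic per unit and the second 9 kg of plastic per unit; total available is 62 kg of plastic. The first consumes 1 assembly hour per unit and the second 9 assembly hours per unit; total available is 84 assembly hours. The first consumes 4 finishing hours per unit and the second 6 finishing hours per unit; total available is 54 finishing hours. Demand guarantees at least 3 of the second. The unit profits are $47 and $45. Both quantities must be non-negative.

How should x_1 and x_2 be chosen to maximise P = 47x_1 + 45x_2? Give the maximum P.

x_1 = 5, x_2 = 3, maximum P = 370

Vertices and P = 47x_1 + 45x_2:
  (0, 62/9) → P = 310
  (0, 3) → P = 135
  (5, 3) → P = 370

The binding constraints are 7x_1 + 9x_2 = 62 and x_2 = 3.
Solving simultaneously gives x_1 = 5, x_2 = 3.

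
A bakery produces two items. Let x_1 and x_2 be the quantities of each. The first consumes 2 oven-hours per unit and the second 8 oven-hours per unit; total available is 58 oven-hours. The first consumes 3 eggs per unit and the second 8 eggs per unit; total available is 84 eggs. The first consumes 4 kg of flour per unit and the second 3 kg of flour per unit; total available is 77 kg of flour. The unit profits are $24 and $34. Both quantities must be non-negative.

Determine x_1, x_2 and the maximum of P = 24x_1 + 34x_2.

x_1 = 17, x_2 = 3, maximum P = 510

Extreme points and P = 24x_1 + 34x_2:
  (0, 0) → P = 0
  (0, 29/4) → P = 493/2
  (77/4, 0) → P = 462
  (17, 3) → P = 510

The binding constraints are 2x_1 + 8x_2 = 58 and 4x_1 + 3x_2 = 77.
Solving simultaneously gives x_1 = 17, x_2 = 3.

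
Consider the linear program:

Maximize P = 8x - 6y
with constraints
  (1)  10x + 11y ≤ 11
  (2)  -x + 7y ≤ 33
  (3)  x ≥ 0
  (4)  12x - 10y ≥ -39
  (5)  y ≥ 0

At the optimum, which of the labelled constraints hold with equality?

(1) and (5)

Corner points and P = 8x - 6y:
  (0, 1) → P = -6
  (11/10, 0) → P = 44/5
  (0, 0) → P = 0

The maximum is at (11/10, 0). Substituting into each constraint, equality holds for (1) and (5); the remaining constraints have slack.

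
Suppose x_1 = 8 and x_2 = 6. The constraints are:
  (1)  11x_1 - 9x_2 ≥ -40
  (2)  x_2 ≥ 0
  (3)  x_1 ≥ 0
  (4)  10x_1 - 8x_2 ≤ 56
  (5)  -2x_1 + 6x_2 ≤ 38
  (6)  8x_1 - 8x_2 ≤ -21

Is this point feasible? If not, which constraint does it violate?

not feasible — violates (6)

Constraint (6): 8x_1 - 8x_2 = 16, which is not ≤ -21. All other constraints are satisfied.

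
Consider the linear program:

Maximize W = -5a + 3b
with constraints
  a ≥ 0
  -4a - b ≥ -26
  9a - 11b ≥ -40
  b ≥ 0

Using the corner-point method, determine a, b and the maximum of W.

a = 0, b = 40/11, maximum W = 120/11

Feasible corners and W = -5a + 3b:
  (0, 40/11) → W = 120/11
  (0, 0) → W = 0
  (246/53, 394/53) → W = -48/53
  (13/2, 0) → W = -65/2

At the optimal vertex, a = 0 and 9a - 11b = -40.
Solving simultaneously gives a = 0, b = 40/11.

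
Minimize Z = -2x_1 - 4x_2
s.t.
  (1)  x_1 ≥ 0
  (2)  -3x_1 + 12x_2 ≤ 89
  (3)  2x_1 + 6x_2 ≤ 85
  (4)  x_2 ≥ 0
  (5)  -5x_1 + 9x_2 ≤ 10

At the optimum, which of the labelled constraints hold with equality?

Corner points and Z = -2x_1 - 4x_2:
  (0, 0) → Z = 0
  (0, 10/9) → Z = -40/9
  (85/2, 0) → Z = -85
  (235/16, 445/48) → Z = -1595/24

The minimum is at (85/2, 0). Substituting into each constraint, equality holds for (3) and (4); the remaining constraints have slack.

(3) and (4)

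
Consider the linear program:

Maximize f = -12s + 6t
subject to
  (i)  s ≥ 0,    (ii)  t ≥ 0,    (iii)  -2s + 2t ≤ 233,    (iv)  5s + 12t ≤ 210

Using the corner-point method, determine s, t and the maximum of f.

Vertices and f = -12s + 6t:
  (0, 0) → f = 0
  (0, 35/2) → f = 105
  (42, 0) → f = -504

At the optimal vertex, s = 0 and 5s + 12t = 210.
Solving simultaneously gives s = 0, t = 35/2.

s = 0, t = 35/2, maximum f = 105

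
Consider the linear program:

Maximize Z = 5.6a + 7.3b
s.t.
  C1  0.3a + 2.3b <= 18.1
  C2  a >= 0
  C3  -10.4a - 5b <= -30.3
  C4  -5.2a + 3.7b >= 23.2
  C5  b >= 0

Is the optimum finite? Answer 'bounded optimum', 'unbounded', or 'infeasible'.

Vertices and Z = 5.6a + 7.3b:
  (0, 181/23) → Z = 13213/230
  (1361/1307, 10108/1307) → Z = 81410/1307
  (0, 232/37) → Z = 8468/185
The feasible region has finitely many vertices and no improving ray; the maximum is 81410/1307 at (1361/1307, 10108/1307).

bounded optimum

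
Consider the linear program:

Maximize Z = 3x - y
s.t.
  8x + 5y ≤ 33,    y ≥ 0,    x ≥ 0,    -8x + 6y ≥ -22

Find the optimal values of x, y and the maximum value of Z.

x = 7/2, y = 1, maximum Z = 19/2

The binding constraints are 8x + 5y = 33 and -8x + 6y = -22.
Solving simultaneously gives x = 7/2, y = 1.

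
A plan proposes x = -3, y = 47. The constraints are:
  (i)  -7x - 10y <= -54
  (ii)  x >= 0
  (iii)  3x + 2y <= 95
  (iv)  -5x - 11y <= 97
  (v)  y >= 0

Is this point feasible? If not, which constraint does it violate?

not feasible — violates (ii)

Constraint (ii): x = -3, which is not ≥ 0. All other constraints are satisfied.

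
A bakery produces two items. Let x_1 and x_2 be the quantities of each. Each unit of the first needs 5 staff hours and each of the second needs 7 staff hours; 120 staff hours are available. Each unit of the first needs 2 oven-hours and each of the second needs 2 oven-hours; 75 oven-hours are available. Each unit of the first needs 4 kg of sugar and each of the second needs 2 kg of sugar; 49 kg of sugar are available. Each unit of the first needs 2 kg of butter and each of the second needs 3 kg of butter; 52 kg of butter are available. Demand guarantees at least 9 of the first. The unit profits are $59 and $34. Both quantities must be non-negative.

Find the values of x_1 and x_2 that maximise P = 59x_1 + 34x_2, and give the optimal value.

x_1 = 9, x_2 = 13/2, maximum P = 752

Corner points and P = 59x_1 + 34x_2:
  (49/4, 0) → P = 2891/4
  (9, 0) → P = 531
  (9, 13/2) → P = 752

The optimum lies where 4x_1 + 2x_2 = 49 and x_1 = 9.
Solving simultaneously gives x_1 = 9, x_2 = 13/2.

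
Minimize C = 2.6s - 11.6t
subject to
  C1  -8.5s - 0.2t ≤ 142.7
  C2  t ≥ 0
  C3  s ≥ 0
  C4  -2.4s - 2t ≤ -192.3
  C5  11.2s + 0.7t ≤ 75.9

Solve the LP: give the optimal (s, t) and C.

s = 0, t = 759/7, minimum C = -44022/35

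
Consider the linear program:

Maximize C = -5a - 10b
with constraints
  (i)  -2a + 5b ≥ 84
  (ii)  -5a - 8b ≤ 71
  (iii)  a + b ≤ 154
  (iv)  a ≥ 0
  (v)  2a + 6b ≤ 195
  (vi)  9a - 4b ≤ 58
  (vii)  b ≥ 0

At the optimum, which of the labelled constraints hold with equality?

(i) and (iv)

Vertices and C = -5a - 10b:
  (0, 84/5) → C = -168
  (626/37, 872/37) → C = -11850/37
  (0, 65/2) → C = -325
  (564/31, 1639/62) → C = -11015/31

The maximum is at (0, 84/5). Substituting into each constraint, equality holds for (i) and (iv); the remaining constraints have slack.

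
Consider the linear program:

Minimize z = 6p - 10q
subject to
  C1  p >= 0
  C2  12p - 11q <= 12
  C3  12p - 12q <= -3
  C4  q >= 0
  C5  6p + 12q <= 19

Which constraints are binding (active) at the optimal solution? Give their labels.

Extreme points and z = 6p - 10q:
  (0, 1/4) → z = -5/2
  (0, 19/12) → z = -95/6
  (8/9, 41/36) → z = -109/18

The minimum is at (0, 19/12). Substituting into each constraint, equality holds for C1 and C5; the remaining constraints have slack.

C1 and C5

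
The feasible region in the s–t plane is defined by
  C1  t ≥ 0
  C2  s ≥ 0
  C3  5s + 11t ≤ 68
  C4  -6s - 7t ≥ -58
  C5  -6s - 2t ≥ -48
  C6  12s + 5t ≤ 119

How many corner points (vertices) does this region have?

5

Intersecting each pair of boundary lines and keeping only the points that satisfy every inequality leaves:
  (0, 0)
  (8, 0)
  (0, 68/11)
  (162/31, 118/31)
  (22/3, 2)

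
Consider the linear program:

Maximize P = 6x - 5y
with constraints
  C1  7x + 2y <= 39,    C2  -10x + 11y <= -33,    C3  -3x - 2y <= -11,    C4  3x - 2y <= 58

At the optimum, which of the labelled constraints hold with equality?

C1 and C3

Feasible corners and P = 6x - 5y:
  (495/97, 159/97) → P = 2175/97
  (7, -5) → P = 67
  (187/53, 11/53) → P = 1067/53

The maximum is at (7, -5). Substituting into each constraint, equality holds for C1 and C3; the remaining constraints have slack.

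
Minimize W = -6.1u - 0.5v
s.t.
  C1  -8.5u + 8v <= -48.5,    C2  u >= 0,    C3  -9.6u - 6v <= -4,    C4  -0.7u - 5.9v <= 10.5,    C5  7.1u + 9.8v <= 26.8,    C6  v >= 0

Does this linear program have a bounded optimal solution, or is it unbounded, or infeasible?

infeasible

The boundaries -8.5u + 8v = -48.5 and -0.7u - 5.9v = 10.5 meet at (4043/1115, -2464/1115), but that point violates v ≥ 0. Every candidate vertex is excluded by some other constraint, so the feasible region is empty.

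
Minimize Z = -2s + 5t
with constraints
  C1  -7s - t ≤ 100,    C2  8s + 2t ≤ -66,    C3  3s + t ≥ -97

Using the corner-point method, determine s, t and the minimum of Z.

Feasible corners and Z = -2s + 5t:
  (-67/3, 169/3) → Z = 979/3
  (-3/4, -379/4) → Z = -1889/4
  (64, -289) → Z = -1573

The binding constraints are 8s + 2t = -66 and 3s + t = -97.
Solving simultaneously gives s = 64, t = -289.

s = 64, t = -289, minimum Z = -1573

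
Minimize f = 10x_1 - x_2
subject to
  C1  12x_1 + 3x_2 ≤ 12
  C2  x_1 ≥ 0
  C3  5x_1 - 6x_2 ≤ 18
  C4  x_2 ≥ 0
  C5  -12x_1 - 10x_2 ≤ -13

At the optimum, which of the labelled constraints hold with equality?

C1 and C2

Corner points and f = 10x_1 - x_2:
  (0, 4) → f = -4
  (27/28, 1/7) → f = 19/2
  (0, 13/10) → f = -13/10

The minimum is at (0, 4). Substituting into each constraint, equality holds for C1 and C2; the remaining constraints have slack.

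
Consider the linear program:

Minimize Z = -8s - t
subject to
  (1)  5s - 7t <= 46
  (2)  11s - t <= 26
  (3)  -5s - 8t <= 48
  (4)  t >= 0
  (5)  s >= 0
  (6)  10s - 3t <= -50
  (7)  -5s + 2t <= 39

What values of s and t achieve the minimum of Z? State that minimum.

Corner points and Z = -8s - t:
  (0, 50/3) → Z = -50/3
  (0, 39/2) → Z = -39/2
  (17/5, 28) → Z = -276/5

s = 17/5, t = 28, minimum Z = -276/5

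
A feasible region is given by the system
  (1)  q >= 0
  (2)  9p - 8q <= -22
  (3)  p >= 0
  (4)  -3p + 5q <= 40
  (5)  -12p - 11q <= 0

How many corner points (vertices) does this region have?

3

The feasible vertices (each the meet of two boundaries and inside every other half-plane) are:
  (0, 11/4)
  (10, 14)
  (0, 8)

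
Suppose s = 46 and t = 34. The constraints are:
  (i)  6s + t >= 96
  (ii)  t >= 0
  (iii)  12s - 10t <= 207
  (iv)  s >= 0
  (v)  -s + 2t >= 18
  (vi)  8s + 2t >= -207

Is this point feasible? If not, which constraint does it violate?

Constraint (iii): 12s - 10t = 212, which is not ≤ 207. All other constraints are satisfied.

not feasible — violates (iii)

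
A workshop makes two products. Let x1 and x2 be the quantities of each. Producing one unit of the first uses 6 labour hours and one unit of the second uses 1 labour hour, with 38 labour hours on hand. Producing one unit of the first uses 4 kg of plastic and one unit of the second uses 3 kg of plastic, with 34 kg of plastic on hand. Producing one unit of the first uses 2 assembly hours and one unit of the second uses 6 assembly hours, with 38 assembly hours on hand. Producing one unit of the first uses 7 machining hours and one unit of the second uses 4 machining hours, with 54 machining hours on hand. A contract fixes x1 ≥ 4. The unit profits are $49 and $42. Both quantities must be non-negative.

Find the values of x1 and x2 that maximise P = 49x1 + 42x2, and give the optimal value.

Extreme points and P = 49x1 + 42x2:
  (19/3, 0) → P = 931/3
  (4, 0) → P = 196
  (98/17, 58/17) → P = 7238/17
  (5, 14/3) → P = 441
  (26/5, 22/5) → P = 2198/5
  (4, 5) → P = 406

At the optimal vertex, 4x1 + 3x2 = 34 and 2x1 + 6x2 = 38.
Solving simultaneously gives x1 = 5, x2 = 14/3.

x1 = 5, x2 = 14/3, maximum P = 441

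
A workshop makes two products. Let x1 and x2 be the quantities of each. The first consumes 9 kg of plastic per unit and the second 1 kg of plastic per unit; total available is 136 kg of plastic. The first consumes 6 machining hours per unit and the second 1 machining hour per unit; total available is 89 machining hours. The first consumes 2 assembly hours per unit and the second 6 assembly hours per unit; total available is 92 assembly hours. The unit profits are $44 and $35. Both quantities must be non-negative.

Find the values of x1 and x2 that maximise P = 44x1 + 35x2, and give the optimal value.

x1 = 13, x2 = 11, maximum P = 957

Vertices and P = 44x1 + 35x2:
  (0, 0) → P = 0
  (0, 46/3) → P = 1610/3
  (89/6, 0) → P = 1958/3
  (13, 11) → P = 957

The binding constraints are 6x1 + x2 = 89 and 2x1 + 6x2 = 92.
Solving simultaneously gives x1 = 13, x2 = 11.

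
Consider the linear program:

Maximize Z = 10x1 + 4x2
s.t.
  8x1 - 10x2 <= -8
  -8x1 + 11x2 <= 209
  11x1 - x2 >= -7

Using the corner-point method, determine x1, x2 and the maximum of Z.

x1 = 1001/4, x2 = 201, maximum Z = 6613/2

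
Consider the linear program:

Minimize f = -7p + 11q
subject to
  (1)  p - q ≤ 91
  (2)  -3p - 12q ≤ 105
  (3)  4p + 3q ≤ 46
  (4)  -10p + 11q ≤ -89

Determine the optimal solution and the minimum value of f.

Extreme points and f = -7p + 11q:
  (289/13, -186/13) → f = -313
  (-29/51, -439/51) → f = -1542/17
  (773/74, 52/37) → f = -4267/74

p = 289/13, q = -186/13, minimum f = -313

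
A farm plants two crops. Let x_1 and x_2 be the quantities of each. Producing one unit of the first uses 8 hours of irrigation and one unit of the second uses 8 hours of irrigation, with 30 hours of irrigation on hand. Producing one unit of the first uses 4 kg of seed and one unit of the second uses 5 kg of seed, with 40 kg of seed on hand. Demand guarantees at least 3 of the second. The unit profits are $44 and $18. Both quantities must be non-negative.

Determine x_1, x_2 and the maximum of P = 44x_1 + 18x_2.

Feasible corners and P = 44x_1 + 18x_2:
  (0, 15/4) → P = 135/2
  (0, 3) → P = 54
  (3/4, 3) → P = 87

At the optimal vertex, 8x_1 + 8x_2 = 30 and x_2 = 3.
Solving simultaneously gives x_1 = 3/4, x_2 = 3.

x_1 = 3/4, x_2 = 3, maximum P = 87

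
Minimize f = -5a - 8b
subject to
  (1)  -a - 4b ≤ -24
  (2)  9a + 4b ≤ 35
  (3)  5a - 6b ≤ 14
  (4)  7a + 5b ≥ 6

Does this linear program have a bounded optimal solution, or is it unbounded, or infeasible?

unbounded

From the feasible point (11/8, 181/32), moving in the direction (-5, 7) keeps every constraint satisfied while f decreases without bound.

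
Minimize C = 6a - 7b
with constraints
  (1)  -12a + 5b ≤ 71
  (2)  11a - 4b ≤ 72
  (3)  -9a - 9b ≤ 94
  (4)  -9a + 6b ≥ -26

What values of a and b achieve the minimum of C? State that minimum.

a = 92, b = 235, minimum C = -1093

Corner points and C = 6a - 7b:
  (92, 235) → C = -1093
  (-1109/153, -163/51) → C = -359/17
  (164/15, 181/15) → C = -283/15
  (-22/9, -8) → C = 124/3

The binding constraints are -12a + 5b = 71 and 11a - 4b = 72.
Solving simultaneously gives a = 92, b = 235.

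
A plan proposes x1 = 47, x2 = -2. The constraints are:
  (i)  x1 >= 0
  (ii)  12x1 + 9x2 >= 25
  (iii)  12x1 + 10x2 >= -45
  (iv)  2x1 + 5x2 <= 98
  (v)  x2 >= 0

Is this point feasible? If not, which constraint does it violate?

Constraint (v): x2 = -2, which is not ≥ 0. All other constraints are satisfied.

not feasible — violates (v)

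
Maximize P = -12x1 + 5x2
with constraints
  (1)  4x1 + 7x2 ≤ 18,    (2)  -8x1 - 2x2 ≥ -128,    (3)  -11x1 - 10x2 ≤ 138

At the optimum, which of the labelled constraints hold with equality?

Corner points and P = -12x1 + 5x2:
  (215/12, -23/3) → P = -760/3
  (-1146/37, 750/37) → P = 17502/37
  (778/29, -1256/29) → P = -15616/29

The maximum is at (-1146/37, 750/37). Substituting into each constraint, equality holds for (1) and (3); the remaining constraints have slack.

(1) and (3)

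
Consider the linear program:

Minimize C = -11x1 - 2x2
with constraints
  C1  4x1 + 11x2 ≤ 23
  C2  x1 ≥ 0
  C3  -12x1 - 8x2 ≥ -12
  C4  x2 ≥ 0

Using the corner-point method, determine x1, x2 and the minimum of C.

Feasible corners and C = -11x1 - 2x2:
  (0, 3/2) → C = -3
  (0, 0) → C = 0
  (1, 0) → C = -11

x1 = 1, x2 = 0, minimum C = -11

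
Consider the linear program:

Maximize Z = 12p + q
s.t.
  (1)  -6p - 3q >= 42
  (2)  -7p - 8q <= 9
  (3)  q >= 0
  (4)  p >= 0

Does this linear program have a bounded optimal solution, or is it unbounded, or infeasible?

infeasible

The boundaries -6p - 3q = 42 and -7p - 8q = 9 meet at (-103/9, 80/9), but that point violates p ≥ 0. Every candidate vertex is excluded by some other constraint, so the feasible region is empty.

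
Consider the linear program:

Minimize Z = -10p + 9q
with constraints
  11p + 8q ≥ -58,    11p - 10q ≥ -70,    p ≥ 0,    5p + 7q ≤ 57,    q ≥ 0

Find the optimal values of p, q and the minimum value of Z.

The optimum lies where 5p + 7q = 57 and q = 0.
Solving simultaneously gives p = 57/5, q = 0.

p = 57/5, q = 0, minimum Z = -114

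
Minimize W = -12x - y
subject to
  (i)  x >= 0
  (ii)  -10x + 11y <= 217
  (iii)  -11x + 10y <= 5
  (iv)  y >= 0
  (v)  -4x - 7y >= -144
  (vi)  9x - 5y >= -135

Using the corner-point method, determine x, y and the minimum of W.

x = 36, y = 0, minimum W = -432

The binding constraints are y = 0 and -4x - 7y = -144.
Solving simultaneously gives x = 36, y = 0.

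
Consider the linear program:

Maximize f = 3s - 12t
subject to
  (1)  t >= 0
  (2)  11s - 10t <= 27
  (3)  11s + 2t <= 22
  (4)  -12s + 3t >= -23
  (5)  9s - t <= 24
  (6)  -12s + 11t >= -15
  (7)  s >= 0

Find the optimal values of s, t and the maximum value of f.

s = 5/4, t = 0, maximum f = 15/4

Extreme points and f = 3s - 12t:
  (5/4, 0) → f = 15/4
  (0, 0) → f = 0
  (272/145, 99/145) → f = -372/145
  (0, 11) → f = -132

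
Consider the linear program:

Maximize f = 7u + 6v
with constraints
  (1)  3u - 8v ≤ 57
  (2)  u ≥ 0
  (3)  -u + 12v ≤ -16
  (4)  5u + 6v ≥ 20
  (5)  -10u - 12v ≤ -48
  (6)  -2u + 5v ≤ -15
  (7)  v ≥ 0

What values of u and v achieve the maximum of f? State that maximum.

Vertices and f = 7u + 6v:
  (139/7, 9/28) → f = 1973/14
  (19, 0) → f = 133
  (16, 0) → f = 112

u = 139/7, v = 9/28, maximum f = 1973/14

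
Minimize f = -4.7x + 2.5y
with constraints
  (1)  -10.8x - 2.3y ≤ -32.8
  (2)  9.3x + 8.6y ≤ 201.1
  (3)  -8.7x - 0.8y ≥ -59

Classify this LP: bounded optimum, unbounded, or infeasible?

bounded optimum

Extreme points and f = -4.7x + 2.5y:
  (-6015/2383, 62228/2383) → f = 367681/4766
  (10946/1137, -11728/379) → f = -697031/5685
  (17326/3369, 40029/2246) → f = 1373531/67380
The feasible region has finitely many vertices and no improving ray; the minimum is -697031/5685 at (10946/1137, -11728/379).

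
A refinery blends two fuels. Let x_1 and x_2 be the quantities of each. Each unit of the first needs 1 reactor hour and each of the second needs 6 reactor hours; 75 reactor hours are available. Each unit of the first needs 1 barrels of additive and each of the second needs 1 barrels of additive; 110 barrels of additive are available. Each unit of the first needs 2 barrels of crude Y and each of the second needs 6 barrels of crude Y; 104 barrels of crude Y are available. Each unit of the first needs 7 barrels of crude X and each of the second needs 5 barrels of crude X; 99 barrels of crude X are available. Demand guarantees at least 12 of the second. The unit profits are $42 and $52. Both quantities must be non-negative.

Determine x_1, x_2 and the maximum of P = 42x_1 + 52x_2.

x_1 = 3, x_2 = 12, maximum P = 750

Extreme points and P = 42x_1 + 52x_2:
  (0, 25/2) → P = 650
  (0, 12) → P = 624
  (3, 12) → P = 750

At the optimal vertex, x_1 + 6x_2 = 75 and x_2 = 12.
Solving simultaneously gives x_1 = 3, x_2 = 12.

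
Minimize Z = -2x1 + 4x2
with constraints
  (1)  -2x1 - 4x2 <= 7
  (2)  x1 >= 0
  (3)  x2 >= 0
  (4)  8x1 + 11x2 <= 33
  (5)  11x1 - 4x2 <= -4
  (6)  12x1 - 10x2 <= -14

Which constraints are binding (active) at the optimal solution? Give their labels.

(2) and (6)

Vertices and Z = -2x1 + 4x2:
  (0, 3) → Z = 12
  (0, 7/5) → Z = 28/5
  (88/153, 395/153) → Z = 156/17
  (8/31, 53/31) → Z = 196/31

The minimum is at (0, 7/5). Substituting into each constraint, equality holds for (2) and (6); the remaining constraints have slack.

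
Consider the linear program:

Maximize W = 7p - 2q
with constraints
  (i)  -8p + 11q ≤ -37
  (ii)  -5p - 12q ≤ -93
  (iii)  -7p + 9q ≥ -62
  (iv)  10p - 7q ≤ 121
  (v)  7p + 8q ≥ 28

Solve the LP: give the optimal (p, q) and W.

p = 536/27, q = 299/27, maximum W = 3154/27

Extreme points and W = 7p - 2q:
  (1467/151, 559/151) → W = 9151/151
  (536/27, 299/27) → W = 3154/27
  (527/43, 341/129) → W = 10385/129
  (655/41, 227/41) → W = 4131/41

The optimum lies where -8p + 11q = -37 and 10p - 7q = 121.
Solving simultaneously gives p = 536/27, q = 299/27.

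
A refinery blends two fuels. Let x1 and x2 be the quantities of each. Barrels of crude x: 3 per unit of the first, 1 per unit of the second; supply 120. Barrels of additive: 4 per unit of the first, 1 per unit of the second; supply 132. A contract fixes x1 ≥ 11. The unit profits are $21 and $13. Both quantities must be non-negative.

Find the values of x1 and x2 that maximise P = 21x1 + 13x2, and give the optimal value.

x1 = 11, x2 = 87, maximum P = 1362

The optimum lies where 3x1 + x2 = 120 and x1 = 11.
Solving simultaneously gives x1 = 11, x2 = 87.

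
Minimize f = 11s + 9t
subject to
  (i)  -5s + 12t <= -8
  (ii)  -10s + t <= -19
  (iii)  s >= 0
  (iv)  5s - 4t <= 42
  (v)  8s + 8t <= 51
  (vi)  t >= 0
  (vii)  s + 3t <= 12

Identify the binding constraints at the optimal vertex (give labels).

Feasible corners and f = 11s + 9t:
  (44/23, 3/23) → f = 511/23
  (169/34, 191/136) → f = 9155/136
  (19/10, 0) → f = 209/10
  (51/8, 0) → f = 561/8

The minimum is at (19/10, 0). Substituting into each constraint, equality holds for (ii) and (vi); the remaining constraints have slack.

(ii) and (vi)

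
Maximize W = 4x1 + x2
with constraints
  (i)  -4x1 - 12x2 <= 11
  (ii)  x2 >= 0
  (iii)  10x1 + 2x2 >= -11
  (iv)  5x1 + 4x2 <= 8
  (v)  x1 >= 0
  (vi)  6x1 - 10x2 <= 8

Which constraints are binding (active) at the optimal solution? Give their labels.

(iv) and (vi)

Feasible corners and W = 4x1 + x2:
  (0, 0) → W = 0
  (4/3, 0) → W = 16/3
  (0, 2) → W = 2
  (56/37, 4/37) → W = 228/37

The maximum is at (56/37, 4/37). Substituting into each constraint, equality holds for (iv) and (vi); the remaining constraints have slack.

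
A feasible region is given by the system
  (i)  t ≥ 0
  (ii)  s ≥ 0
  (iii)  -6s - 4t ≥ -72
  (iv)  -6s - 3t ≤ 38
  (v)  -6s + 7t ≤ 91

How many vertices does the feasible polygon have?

4

Intersecting each pair of boundary lines and keeping only the points that satisfy every inequality leaves:
  (0, 0)
  (12, 0)
  (0, 13)
  (70/33, 163/11)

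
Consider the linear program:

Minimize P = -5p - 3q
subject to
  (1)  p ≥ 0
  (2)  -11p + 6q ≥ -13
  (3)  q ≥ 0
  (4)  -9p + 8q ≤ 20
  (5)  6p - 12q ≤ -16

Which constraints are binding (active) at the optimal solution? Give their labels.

(2) and (4)

Feasible corners and P = -5p - 3q:
  (0, 5/2) → P = -15/2
  (0, 4/3) → P = -4
  (112/17, 337/34) → P = -2131/34
  (21/8, 127/48) → P = -337/16

The minimum is at (112/17, 337/34). Substituting into each constraint, equality holds for (2) and (4); the remaining constraints have slack.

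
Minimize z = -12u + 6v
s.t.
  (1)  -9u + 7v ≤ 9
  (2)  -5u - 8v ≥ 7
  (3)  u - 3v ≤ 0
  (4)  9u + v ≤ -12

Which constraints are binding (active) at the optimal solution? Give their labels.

(3) and (4)

Corner points and z = -12u + 6v:
  (-27/20, -9/20) → z = 27/2
  (-31/24, -3/8) → z = 53/4
  (-9/7, -3/7) → z = 90/7

The minimum is at (-9/7, -3/7). Substituting into each constraint, equality holds for (3) and (4); the remaining constraints have slack.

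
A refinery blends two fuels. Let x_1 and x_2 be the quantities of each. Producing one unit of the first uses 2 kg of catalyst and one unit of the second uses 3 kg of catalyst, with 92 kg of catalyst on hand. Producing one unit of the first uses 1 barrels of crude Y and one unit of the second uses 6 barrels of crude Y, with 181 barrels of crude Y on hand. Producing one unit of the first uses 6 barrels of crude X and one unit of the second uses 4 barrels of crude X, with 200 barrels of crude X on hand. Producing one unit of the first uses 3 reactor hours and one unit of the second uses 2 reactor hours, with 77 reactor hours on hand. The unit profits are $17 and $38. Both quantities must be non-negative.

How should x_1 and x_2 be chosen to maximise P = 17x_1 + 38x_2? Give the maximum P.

Feasible corners and P = 17x_1 + 38x_2:
  (0, 0) → P = 0
  (0, 181/6) → P = 3439/3
  (77/3, 0) → P = 1309/3
  (1, 30) → P = 1157
  (47/5, 122/5) → P = 1087

The optimum lies where 2x_1 + 3x_2 = 92 and x_1 + 6x_2 = 181.
Solving simultaneously gives x_1 = 1, x_2 = 30.

x_1 = 1, x_2 = 30, maximum P = 1157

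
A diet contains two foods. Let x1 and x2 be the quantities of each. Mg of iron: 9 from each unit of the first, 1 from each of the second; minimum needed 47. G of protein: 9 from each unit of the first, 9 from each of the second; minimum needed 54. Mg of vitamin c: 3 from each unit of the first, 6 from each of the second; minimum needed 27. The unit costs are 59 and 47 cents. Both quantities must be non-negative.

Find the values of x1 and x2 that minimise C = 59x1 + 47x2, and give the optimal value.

Extreme points and C = 59x1 + 47x2:
  (0, 47) → C = 2209
  (9, 0) → C = 531
  (5, 2) → C = 389
The feasible region is unbounded (it extends along (0, 1), (1, 0)), but C strictly increases along every unbounded feasible direction, so there is no improving ray and the minimum is attained at a vertex.

x1 = 5, x2 = 2, minimum C = 389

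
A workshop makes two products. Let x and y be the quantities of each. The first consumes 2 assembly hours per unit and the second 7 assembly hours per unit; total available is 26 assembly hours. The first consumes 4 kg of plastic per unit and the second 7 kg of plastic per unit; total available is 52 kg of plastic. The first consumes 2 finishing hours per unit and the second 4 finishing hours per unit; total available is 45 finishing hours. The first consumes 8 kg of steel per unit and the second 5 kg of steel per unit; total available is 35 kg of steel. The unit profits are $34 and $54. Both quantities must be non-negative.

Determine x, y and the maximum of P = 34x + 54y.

Vertices and P = 34x + 54y:
  (0, 0) → P = 0
  (0, 26/7) → P = 1404/7
  (35/8, 0) → P = 595/4
  (5/2, 3) → P = 247

x = 5/2, y = 3, maximum P = 247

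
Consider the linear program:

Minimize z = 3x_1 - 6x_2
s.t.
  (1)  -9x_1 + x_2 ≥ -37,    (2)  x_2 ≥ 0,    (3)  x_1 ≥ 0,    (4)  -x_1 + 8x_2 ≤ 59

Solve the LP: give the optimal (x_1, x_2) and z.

x_1 = 0, x_2 = 59/8, minimum z = -177/4

Corner points and z = 3x_1 - 6x_2:
  (37/9, 0) → z = 37/3
  (5, 8) → z = -33
  (0, 0) → z = 0
  (0, 59/8) → z = -177/4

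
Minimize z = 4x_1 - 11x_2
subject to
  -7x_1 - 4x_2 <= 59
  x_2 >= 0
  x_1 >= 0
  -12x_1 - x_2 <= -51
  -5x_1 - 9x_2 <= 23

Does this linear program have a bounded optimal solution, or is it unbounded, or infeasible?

From the feasible point (17/4, 0), moving in the direction (0, 1) keeps every constraint satisfied while z decreases without bound.

unbounded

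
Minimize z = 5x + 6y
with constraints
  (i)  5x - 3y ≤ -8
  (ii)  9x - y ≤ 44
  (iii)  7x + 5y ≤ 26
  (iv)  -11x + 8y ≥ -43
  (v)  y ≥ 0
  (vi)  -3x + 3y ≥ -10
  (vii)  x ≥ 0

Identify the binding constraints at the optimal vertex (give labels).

(i) and (vii)

Corner points and z = 5x + 6y:
  (19/23, 93/23) → z = 653/23
  (0, 8/3) → z = 16
  (0, 26/5) → z = 156/5

The minimum is at (0, 8/3). Substituting into each constraint, equality holds for (i) and (vii); the remaining constraints have slack.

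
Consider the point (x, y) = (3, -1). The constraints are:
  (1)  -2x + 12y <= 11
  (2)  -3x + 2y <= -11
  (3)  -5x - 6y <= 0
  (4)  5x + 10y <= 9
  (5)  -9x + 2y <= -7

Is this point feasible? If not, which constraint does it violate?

feasible

(1): -18 ≤ 11 ✓
(2): -11 ≤ -11 ✓
(3): -9 ≤ 0 ✓
(4): 5 ≤ 9 ✓
(5): -29 ≤ -7 ✓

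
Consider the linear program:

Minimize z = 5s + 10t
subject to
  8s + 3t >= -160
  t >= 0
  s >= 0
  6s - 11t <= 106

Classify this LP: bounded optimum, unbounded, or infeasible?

bounded optimum

Extreme points and z = 5s + 10t:
  (0, 0) → z = 0
  (53/3, 0) → z = 265/3
The feasible region has finitely many vertices and no improving ray; the minimum is 0 at (0, 0).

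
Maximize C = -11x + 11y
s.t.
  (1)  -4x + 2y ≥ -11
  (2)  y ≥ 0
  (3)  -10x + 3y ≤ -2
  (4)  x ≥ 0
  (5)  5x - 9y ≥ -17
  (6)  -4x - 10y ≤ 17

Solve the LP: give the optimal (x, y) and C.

Corner points and C = -11x + 11y:
  (11/4, 0) → C = -121/4
  (133/26, 123/26) → C = -55/13
  (1/5, 0) → C = -11/5
  (23/25, 12/5) → C = 407/25

The optimum lies where -10x + 3y = -2 and 5x - 9y = -17.
Solving simultaneously gives x = 23/25, y = 12/5.

x = 23/25, y = 12/5, maximum C = 407/25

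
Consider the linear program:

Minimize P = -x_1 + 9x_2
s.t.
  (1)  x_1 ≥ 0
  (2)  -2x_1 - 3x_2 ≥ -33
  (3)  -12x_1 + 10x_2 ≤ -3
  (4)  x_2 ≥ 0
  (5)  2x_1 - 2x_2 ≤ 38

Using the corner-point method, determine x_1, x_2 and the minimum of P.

Feasible corners and P = -x_1 + 9x_2:
  (339/56, 195/28) → P = 453/8
  (33/2, 0) → P = -33/2
  (1/4, 0) → P = -1/4

The optimum lies where -2x_1 - 3x_2 = -33 and x_2 = 0.
Solving simultaneously gives x_1 = 33/2, x_2 = 0.

x_1 = 33/2, x_2 = 0, minimum P = -33/2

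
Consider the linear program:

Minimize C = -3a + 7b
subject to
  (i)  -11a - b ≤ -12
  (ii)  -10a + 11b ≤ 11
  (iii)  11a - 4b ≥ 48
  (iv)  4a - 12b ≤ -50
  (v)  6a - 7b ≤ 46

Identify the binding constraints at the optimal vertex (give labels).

Feasible corners and C = -3a + 7b:
  (572/81, 601/81) → C = 2491/81
  (194/29, 371/58) → C = 1433/58
  (41/2, 11) → C = 31/2
The feasible region is unbounded (it extends along (11, 10), (7, 6)), but C strictly increases along every unbounded feasible direction, so there is no improving ray and the minimum is attained at a vertex.

The minimum is at (41/2, 11). Substituting into each constraint, equality holds for (iv) and (v); the remaining constraints have slack.

(iv) and (v)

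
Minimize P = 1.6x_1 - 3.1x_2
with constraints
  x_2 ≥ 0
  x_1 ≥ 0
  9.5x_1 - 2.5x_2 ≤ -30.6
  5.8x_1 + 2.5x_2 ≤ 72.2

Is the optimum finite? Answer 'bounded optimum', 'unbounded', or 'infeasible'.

bounded optimum

Vertices and P = 1.6x_1 - 3.1x_2:
  (0, 12.24) → P = -37.944
  (0, 28.88) → P = -89.528
  (416/153, 86338/3825) → P = -1255039/19125
The feasible region has finitely many vertices and no improving ray; the minimum is -89.528 at (0, 28.88).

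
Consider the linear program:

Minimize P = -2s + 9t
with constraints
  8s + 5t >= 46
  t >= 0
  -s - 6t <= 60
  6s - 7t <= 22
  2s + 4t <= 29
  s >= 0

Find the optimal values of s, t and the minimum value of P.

s = 216/43, t = 50/43, minimum P = 18/43

Corner points and P = -2s + 9t:
  (216/43, 50/43) → P = 18/43
  (39/22, 70/11) → P = 591/11
  (291/38, 65/19) → P = 294/19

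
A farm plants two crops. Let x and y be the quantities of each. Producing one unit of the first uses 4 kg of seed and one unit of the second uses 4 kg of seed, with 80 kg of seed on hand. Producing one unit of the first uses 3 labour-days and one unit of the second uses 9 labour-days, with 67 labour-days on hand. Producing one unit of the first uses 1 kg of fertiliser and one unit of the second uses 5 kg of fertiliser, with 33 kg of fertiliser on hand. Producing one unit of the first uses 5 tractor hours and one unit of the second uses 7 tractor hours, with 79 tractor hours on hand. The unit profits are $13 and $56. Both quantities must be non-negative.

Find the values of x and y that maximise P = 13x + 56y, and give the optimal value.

Vertices and P = 13x + 56y:
  (0, 0) → P = 0
  (0, 33/5) → P = 1848/5
  (79/5, 0) → P = 1027/5
  (19/3, 16/3) → P = 381
  (121/12, 49/12) → P = 1439/4

At the optimal vertex, 3x + 9y = 67 and x + 5y = 33.
Solving simultaneously gives x = 19/3, y = 16/3.

x = 19/3, y = 16/3, maximum P = 381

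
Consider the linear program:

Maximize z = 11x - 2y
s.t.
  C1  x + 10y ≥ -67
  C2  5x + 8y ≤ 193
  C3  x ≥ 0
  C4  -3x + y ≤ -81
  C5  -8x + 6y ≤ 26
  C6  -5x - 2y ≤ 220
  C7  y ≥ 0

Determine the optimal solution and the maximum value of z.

Vertices and z = 11x - 2y:
  (29, 6) → z = 307
  (193/5, 0) → z = 2123/5
  (27, 0) → z = 297

The optimum lies where 5x + 8y = 193 and y = 0.
Solving simultaneously gives x = 193/5, y = 0.

x = 193/5, y = 0, maximum z = 2123/5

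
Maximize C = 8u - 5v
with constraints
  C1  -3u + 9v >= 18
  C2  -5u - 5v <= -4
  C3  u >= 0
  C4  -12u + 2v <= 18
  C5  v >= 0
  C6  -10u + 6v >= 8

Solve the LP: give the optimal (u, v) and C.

Extreme points and C = 8u - 5v:
  (0, 2) → C = -10
  (1/2, 13/6) → C = -41/6
  (0, 9) → C = -45
The feasible region is unbounded (it extends along (1, 6), (3, 5)), but C strictly decreases along every unbounded feasible direction, so there is no improving ray and the maximum is attained at a vertex.

The optimum lies where -3u + 9v = 18 and -10u + 6v = 8.
Solving simultaneously gives u = 1/2, v = 13/6.

u = 1/2, v = 13/6, maximum C = -41/6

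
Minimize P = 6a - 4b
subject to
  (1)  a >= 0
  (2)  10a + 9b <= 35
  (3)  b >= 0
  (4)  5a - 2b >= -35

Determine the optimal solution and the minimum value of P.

Feasible corners and P = 6a - 4b:
  (0, 35/9) → P = -140/9
  (0, 0) → P = 0
  (7/2, 0) → P = 21

a = 0, b = 35/9, minimum P = -140/9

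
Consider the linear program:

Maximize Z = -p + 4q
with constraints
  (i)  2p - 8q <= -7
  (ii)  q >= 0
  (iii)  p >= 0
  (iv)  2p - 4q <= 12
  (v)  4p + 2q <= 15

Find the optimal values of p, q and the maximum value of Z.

Extreme points and Z = -p + 4q:
  (0, 7/8) → Z = 7/2
  (53/18, 29/18) → Z = 7/2
  (0, 15/2) → Z = 30

p = 0, q = 15/2, maximum Z = 30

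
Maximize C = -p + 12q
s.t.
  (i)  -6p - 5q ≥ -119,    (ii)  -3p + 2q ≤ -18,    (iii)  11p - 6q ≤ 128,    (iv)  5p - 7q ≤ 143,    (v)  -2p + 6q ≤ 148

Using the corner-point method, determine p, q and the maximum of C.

p = 328/27, q = 83/9, maximum C = 2660/27

Extreme points and C = -p + 12q:
  (328/27, 83/9) → C = 2660/27
  (1354/91, 541/91) → C = 734/13
  (-160/11, -339/11) → C = -3908/11
  (38/47, -933/47) → C = -11234/47

The binding constraints are -6p - 5q = -119 and -3p + 2q = -18.
Solving simultaneously gives p = 328/27, q = 83/9.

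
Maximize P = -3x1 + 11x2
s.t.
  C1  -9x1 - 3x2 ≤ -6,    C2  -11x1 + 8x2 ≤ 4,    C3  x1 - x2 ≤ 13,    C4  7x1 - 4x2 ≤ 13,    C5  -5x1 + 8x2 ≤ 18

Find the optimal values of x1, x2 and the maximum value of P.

The binding constraints are 7x1 - 4x2 = 13 and -5x1 + 8x2 = 18.
Solving simultaneously gives x1 = 44/9, x2 = 191/36.

x1 = 44/9, x2 = 191/36, maximum P = 1573/36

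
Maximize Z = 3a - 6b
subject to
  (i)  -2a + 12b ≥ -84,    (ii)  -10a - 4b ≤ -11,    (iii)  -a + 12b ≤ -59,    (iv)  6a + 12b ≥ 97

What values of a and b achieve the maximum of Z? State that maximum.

a = 25, b = -17/6, maximum Z = 92

Vertices and Z = 3a - 6b:
  (25, -17/6) → Z = 92
  (181/8, -155/48) → Z = 349/4
  (156/7, -257/84) → Z = 1193/14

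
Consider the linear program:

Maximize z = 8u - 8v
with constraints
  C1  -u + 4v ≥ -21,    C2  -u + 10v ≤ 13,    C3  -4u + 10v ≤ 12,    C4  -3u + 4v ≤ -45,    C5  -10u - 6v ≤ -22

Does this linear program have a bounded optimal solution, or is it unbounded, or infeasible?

bounded optimum

Extreme points and z = 8u - 8v:
  (131/3, 17/3) → z = 304
  (12, -9/4) → z = 114
  (251/13, 42/13) → z = 1672/13
The feasible region has finitely many vertices and no improving ray; the maximum is 304 at (131/3, 17/3).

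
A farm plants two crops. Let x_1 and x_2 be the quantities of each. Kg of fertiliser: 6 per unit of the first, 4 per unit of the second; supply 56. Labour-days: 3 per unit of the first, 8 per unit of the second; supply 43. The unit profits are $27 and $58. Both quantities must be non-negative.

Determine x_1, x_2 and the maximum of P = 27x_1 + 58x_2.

Extreme points and P = 27x_1 + 58x_2:
  (0, 0) → P = 0
  (0, 43/8) → P = 1247/4
  (28/3, 0) → P = 252
  (23/3, 5/2) → P = 352

x_1 = 23/3, x_2 = 5/2, maximum P = 352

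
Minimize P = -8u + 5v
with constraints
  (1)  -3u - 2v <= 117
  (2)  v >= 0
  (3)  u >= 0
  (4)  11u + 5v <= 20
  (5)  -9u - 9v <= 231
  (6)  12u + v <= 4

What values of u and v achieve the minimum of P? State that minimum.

Feasible corners and P = -8u + 5v:
  (0, 0) → P = 0
  (1/3, 0) → P = -8/3
  (0, 4) → P = 20

The binding constraints are v = 0 and 12u + v = 4.
Solving simultaneously gives u = 1/3, v = 0.

u = 1/3, v = 0, minimum P = -8/3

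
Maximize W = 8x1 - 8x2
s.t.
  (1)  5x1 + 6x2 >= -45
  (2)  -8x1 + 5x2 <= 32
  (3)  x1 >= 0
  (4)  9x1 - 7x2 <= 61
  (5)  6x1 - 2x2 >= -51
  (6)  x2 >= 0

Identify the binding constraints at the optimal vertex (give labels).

(4) and (6)

Extreme points and W = 8x1 - 8x2:
  (0, 32/5) → W = -256/5
  (0, 0) → W = 0
  (61/9, 0) → W = 488/9
The feasible region is unbounded (it extends along (5, 8), (7, 9)), but W strictly decreases along every unbounded feasible direction, so there is no improving ray and the maximum is attained at a vertex.

The maximum is at (61/9, 0). Substituting into each constraint, equality holds for (4) and (6); the remaining constraints have slack.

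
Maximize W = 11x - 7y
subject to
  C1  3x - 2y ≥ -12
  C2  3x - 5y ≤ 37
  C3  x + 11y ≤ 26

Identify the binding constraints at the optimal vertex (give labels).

C2 and C3

Feasible corners and W = 11x - 7y:
  (-134/9, -49/3) → W = -445/9
  (-16/7, 18/7) → W = -302/7
  (537/38, 41/38) → W = 2810/19

The maximum is at (537/38, 41/38). Substituting into each constraint, equality holds for C2 and C3; the remaining constraints have slack.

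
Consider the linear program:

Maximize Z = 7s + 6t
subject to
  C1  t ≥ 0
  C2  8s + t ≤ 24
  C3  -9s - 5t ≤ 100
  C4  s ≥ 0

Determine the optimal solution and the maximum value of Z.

s = 0, t = 24, maximum Z = 144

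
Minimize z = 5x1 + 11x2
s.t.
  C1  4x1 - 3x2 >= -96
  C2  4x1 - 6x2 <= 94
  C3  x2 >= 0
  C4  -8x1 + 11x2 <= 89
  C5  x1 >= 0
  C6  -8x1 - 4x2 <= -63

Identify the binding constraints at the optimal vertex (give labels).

C3 and C6

Corner points and z = 5x1 + 11x2:
  (47/2, 0) → z = 235/2
  (63/8, 0) → z = 315/8
  (337/120, 152/15) → z = 15061/120
The feasible region is unbounded (it extends along (3, 2), (11, 8)), but z strictly increases along every unbounded feasible direction, so there is no improving ray and the minimum is attained at a vertex.

The minimum is at (63/8, 0). Substituting into each constraint, equality holds for C3 and C6; the remaining constraints have slack.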